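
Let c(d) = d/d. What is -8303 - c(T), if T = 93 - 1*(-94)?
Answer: -8304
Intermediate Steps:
T = 187 (T = 93 + 94 = 187)
c(d) = 1
-8303 - c(T) = -8303 - 1*1 = -8303 - 1 = -8304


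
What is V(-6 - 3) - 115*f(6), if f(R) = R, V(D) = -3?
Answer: -693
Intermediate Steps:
V(-6 - 3) - 115*f(6) = -3 - 115*6 = -3 - 690 = -693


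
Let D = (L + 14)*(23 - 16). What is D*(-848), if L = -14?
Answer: 0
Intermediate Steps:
D = 0 (D = (-14 + 14)*(23 - 16) = 0*7 = 0)
D*(-848) = 0*(-848) = 0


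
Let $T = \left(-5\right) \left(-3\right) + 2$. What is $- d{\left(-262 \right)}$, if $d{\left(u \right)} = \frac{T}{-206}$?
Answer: $\frac{17}{206} \approx 0.082524$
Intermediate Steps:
$T = 17$ ($T = 15 + 2 = 17$)
$d{\left(u \right)} = - \frac{17}{206}$ ($d{\left(u \right)} = \frac{17}{-206} = 17 \left(- \frac{1}{206}\right) = - \frac{17}{206}$)
$- d{\left(-262 \right)} = \left(-1\right) \left(- \frac{17}{206}\right) = \frac{17}{206}$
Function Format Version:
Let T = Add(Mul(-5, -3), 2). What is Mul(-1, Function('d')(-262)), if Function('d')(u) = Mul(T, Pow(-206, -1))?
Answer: Rational(17, 206) ≈ 0.082524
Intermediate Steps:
T = 17 (T = Add(15, 2) = 17)
Function('d')(u) = Rational(-17, 206) (Function('d')(u) = Mul(17, Pow(-206, -1)) = Mul(17, Rational(-1, 206)) = Rational(-17, 206))
Mul(-1, Function('d')(-262)) = Mul(-1, Rational(-17, 206)) = Rational(17, 206)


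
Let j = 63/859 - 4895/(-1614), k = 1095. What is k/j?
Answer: 1518136470/4306487 ≈ 352.52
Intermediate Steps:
j = 4306487/1386426 (j = 63*(1/859) - 4895*(-1/1614) = 63/859 + 4895/1614 = 4306487/1386426 ≈ 3.1062)
k/j = 1095/(4306487/1386426) = 1095*(1386426/4306487) = 1518136470/4306487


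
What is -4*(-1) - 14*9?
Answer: -122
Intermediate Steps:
-4*(-1) - 14*9 = 4 - 126 = -122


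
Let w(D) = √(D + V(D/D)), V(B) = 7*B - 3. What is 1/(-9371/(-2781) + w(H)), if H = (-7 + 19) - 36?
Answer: 26060751/242494861 - 15467922*I*√5/242494861 ≈ 0.10747 - 0.14263*I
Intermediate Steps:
V(B) = -3 + 7*B
H = -24 (H = 12 - 36 = -24)
w(D) = √(4 + D) (w(D) = √(D + (-3 + 7*(D/D))) = √(D + (-3 + 7*1)) = √(D + (-3 + 7)) = √(D + 4) = √(4 + D))
1/(-9371/(-2781) + w(H)) = 1/(-9371/(-2781) + √(4 - 24)) = 1/(-9371*(-1/2781) + √(-20)) = 1/(9371/2781 + 2*I*√5)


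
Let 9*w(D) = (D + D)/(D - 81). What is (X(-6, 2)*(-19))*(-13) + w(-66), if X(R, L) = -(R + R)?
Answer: 1307168/441 ≈ 2964.1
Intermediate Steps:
w(D) = 2*D/(9*(-81 + D)) (w(D) = ((D + D)/(D - 81))/9 = ((2*D)/(-81 + D))/9 = (2*D/(-81 + D))/9 = 2*D/(9*(-81 + D)))
X(R, L) = -2*R
(X(-6, 2)*(-19))*(-13) + w(-66) = (-2*(-6)*(-19))*(-13) + (2/9)*(-66)/(-81 - 66) = (12*(-19))*(-13) + (2/9)*(-66)/(-147) = -228*(-13) + (2/9)*(-66)*(-1/147) = 2964 + 44/441 = 1307168/441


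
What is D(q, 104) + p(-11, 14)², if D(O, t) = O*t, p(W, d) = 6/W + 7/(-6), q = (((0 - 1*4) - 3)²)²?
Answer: 1087723393/4356 ≈ 2.4971e+5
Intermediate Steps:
q = 2401 (q = (((0 - 4) - 3)²)² = ((-4 - 3)²)² = ((-7)²)² = 49² = 2401)
p(W, d) = -7/6 + 6/W (p(W, d) = 6/W + 7*(-⅙) = 6/W - 7/6 = -7/6 + 6/W)
D(q, 104) + p(-11, 14)² = 2401*104 + (-7/6 + 6/(-11))² = 249704 + (-7/6 + 6*(-1/11))² = 249704 + (-7/6 - 6/11)² = 249704 + (-113/66)² = 249704 + 12769/4356 = 1087723393/4356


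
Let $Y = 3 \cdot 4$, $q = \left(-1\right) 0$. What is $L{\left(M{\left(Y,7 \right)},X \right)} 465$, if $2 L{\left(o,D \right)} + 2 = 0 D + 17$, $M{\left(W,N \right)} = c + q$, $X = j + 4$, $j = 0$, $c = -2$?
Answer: $\frac{6975}{2} \approx 3487.5$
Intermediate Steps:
$q = 0$
$Y = 12$
$X = 4$ ($X = 0 + 4 = 4$)
$M{\left(W,N \right)} = -2$ ($M{\left(W,N \right)} = -2 + 0 = -2$)
$L{\left(o,D \right)} = \frac{15}{2}$ ($L{\left(o,D \right)} = -1 + \frac{0 D + 17}{2} = -1 + \frac{0 + 17}{2} = -1 + \frac{1}{2} \cdot 17 = -1 + \frac{17}{2} = \frac{15}{2}$)
$L{\left(M{\left(Y,7 \right)},X \right)} 465 = \frac{15}{2} \cdot 465 = \frac{6975}{2}$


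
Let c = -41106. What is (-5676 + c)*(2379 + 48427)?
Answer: -2376806292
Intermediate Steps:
(-5676 + c)*(2379 + 48427) = (-5676 - 41106)*(2379 + 48427) = -46782*50806 = -2376806292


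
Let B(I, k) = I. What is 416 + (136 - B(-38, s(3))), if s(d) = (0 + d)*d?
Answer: 590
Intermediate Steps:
s(d) = d² (s(d) = d*d = d²)
416 + (136 - B(-38, s(3))) = 416 + (136 - 1*(-38)) = 416 + (136 + 38) = 416 + 174 = 590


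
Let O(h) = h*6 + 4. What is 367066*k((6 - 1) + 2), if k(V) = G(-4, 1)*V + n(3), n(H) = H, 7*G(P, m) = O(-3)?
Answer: -4037726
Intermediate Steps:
O(h) = 4 + 6*h (O(h) = 6*h + 4 = 4 + 6*h)
G(P, m) = -2 (G(P, m) = (4 + 6*(-3))/7 = (4 - 18)/7 = (1/7)*(-14) = -2)
k(V) = 3 - 2*V (k(V) = -2*V + 3 = 3 - 2*V)
367066*k((6 - 1) + 2) = 367066*(3 - 2*((6 - 1) + 2)) = 367066*(3 - 2*(5 + 2)) = 367066*(3 - 2*7) = 367066*(3 - 14) = 367066*(-11) = -4037726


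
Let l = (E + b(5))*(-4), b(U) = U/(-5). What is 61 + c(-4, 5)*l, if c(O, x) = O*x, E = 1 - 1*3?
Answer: -179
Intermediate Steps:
E = -2 (E = 1 - 3 = -2)
b(U) = -U/5 (b(U) = U*(-⅕) = -U/5)
l = 12 (l = (-2 - ⅕*5)*(-4) = (-2 - 1)*(-4) = -3*(-4) = 12)
61 + c(-4, 5)*l = 61 - 4*5*12 = 61 - 20*12 = 61 - 240 = -179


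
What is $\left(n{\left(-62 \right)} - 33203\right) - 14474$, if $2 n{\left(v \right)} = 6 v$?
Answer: $-47863$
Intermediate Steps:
$n{\left(v \right)} = 3 v$ ($n{\left(v \right)} = \frac{6 v}{2} = 3 v$)
$\left(n{\left(-62 \right)} - 33203\right) - 14474 = \left(3 \left(-62\right) - 33203\right) - 14474 = \left(-186 - 33203\right) - 14474 = -33389 - 14474 = -47863$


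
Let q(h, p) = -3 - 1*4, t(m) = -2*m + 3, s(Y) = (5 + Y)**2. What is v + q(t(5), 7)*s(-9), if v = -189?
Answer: -301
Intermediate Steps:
t(m) = 3 - 2*m
q(h, p) = -7 (q(h, p) = -3 - 4 = -7)
v + q(t(5), 7)*s(-9) = -189 - 7*(5 - 9)**2 = -189 - 7*(-4)**2 = -189 - 7*16 = -189 - 112 = -301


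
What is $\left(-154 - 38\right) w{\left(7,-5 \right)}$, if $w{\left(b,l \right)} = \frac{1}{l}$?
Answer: $\frac{192}{5} \approx 38.4$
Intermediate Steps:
$\left(-154 - 38\right) w{\left(7,-5 \right)} = \frac{-154 - 38}{-5} = \left(-154 - 38\right) \left(- \frac{1}{5}\right) = \left(-192\right) \left(- \frac{1}{5}\right) = \frac{192}{5}$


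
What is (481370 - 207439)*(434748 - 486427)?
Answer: -14156480149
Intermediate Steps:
(481370 - 207439)*(434748 - 486427) = 273931*(-51679) = -14156480149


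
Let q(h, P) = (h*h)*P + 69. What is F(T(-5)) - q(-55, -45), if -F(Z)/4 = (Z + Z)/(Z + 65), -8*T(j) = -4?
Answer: 17823328/131 ≈ 1.3606e+5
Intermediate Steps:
q(h, P) = 69 + P*h² (q(h, P) = h²*P + 69 = P*h² + 69 = 69 + P*h²)
T(j) = ½ (T(j) = -⅛*(-4) = ½)
F(Z) = -8*Z/(65 + Z) (F(Z) = -4*(Z + Z)/(Z + 65) = -4*2*Z/(65 + Z) = -8*Z/(65 + Z))
F(T(-5)) - q(-55, -45) = -8*½/(65 + ½) - (69 - 45*(-55)²) = -8*½/131/2 - (69 - 45*3025) = -8*½*2/131 - (69 - 136125) = -8/131 - 1*(-136056) = -8/131 + 136056 = 17823328/131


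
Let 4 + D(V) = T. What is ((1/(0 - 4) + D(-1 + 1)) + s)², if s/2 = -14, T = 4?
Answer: 12769/16 ≈ 798.06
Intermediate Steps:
D(V) = 0 (D(V) = -4 + 4 = 0)
s = -28 (s = 2*(-14) = -28)
((1/(0 - 4) + D(-1 + 1)) + s)² = ((1/(0 - 4) + 0) - 28)² = ((1/(-4) + 0) - 28)² = ((-¼ + 0) - 28)² = (-¼ - 28)² = (-113/4)² = 12769/16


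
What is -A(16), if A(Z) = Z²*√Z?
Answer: -1024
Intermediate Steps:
A(Z) = Z^(5/2)
-A(16) = -16^(5/2) = -1*1024 = -1024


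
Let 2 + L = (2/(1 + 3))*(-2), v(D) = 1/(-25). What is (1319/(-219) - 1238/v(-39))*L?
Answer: -6776731/73 ≈ -92832.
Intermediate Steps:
v(D) = -1/25
L = -3 (L = -2 + (2/(1 + 3))*(-2) = -2 + (2/4)*(-2) = -2 + ((¼)*2)*(-2) = -2 + (½)*(-2) = -2 - 1 = -3)
(1319/(-219) - 1238/v(-39))*L = (1319/(-219) - 1238/(-1/25))*(-3) = (1319*(-1/219) - 1238*(-25))*(-3) = (-1319/219 + 30950)*(-3) = (6776731/219)*(-3) = -6776731/73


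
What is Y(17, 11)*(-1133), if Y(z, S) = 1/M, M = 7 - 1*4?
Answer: -1133/3 ≈ -377.67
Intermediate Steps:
M = 3 (M = 7 - 4 = 3)
Y(z, S) = ⅓ (Y(z, S) = 1/3 = ⅓)
Y(17, 11)*(-1133) = (⅓)*(-1133) = -1133/3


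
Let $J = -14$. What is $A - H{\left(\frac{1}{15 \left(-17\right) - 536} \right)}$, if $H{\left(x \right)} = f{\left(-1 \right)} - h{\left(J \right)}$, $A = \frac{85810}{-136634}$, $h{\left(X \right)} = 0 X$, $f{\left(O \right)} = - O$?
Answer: $- \frac{111222}{68317} \approx -1.628$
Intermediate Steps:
$h{\left(X \right)} = 0$
$A = - \frac{42905}{68317}$ ($A = 85810 \left(- \frac{1}{136634}\right) = - \frac{42905}{68317} \approx -0.62803$)
$H{\left(x \right)} = 1$ ($H{\left(x \right)} = \left(-1\right) \left(-1\right) - 0 = 1 + 0 = 1$)
$A - H{\left(\frac{1}{15 \left(-17\right) - 536} \right)} = - \frac{42905}{68317} - 1 = - \frac{111222}{68317}$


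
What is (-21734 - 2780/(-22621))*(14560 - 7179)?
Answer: -3628809852954/22621 ≈ -1.6042e+8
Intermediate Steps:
(-21734 - 2780/(-22621))*(14560 - 7179) = (-21734 - 2780*(-1/22621))*7381 = (-21734 + 2780/22621)*7381 = -491642034/22621*7381 = -3628809852954/22621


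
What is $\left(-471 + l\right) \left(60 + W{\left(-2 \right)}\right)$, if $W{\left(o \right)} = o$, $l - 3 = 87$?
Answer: $-22098$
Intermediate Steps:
$l = 90$ ($l = 3 + 87 = 90$)
$\left(-471 + l\right) \left(60 + W{\left(-2 \right)}\right) = \left(-471 + 90\right) \left(60 - 2\right) = \left(-381\right) 58 = -22098$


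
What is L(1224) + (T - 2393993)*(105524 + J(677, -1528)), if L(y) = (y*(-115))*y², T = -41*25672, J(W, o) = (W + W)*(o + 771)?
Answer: 2958056332670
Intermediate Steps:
J(W, o) = 2*W*(771 + o) (J(W, o) = (2*W)*(771 + o) = 2*W*(771 + o))
T = -1052552
L(y) = -115*y³ (L(y) = (-115*y)*y² = -115*y³)
L(1224) + (T - 2393993)*(105524 + J(677, -1528)) = -115*1224³ + (-1052552 - 2393993)*(105524 + 2*677*(771 - 1528)) = -115*1833767424 - 3446545*(105524 + 2*677*(-757)) = -210883253760 - 3446545*(105524 - 1024978) = -210883253760 - 3446545*(-919454) = -210883253760 + 3168939586430 = 2958056332670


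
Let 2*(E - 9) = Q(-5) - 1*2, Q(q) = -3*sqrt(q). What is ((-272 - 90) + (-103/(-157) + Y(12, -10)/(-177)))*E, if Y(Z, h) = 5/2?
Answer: -80334236/27789 + 20083559*I*sqrt(5)/37052 ≈ -2890.9 + 1212.0*I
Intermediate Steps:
E = 8 - 3*I*sqrt(5)/2 (E = 9 + (-3*I*sqrt(5) - 1*2)/2 = 9 + (-3*I*sqrt(5) - 2)/2 = 9 + (-2 - 3*I*sqrt(5))/2 = 9 + (-1 - 3*I*sqrt(5)/2) = 8 - 3*I*sqrt(5)/2 ≈ 8.0 - 3.3541*I)
Y(Z, h) = 5/2 (Y(Z, h) = 5*(1/2) = 5/2)
((-272 - 90) + (-103/(-157) + Y(12, -10)/(-177)))*E = ((-272 - 90) + (-103/(-157) + (5/2)/(-177)))*(8 - 3*I*sqrt(5)/2) = (-362 + (-103*(-1/157) + (5/2)*(-1/177)))*(8 - 3*I*sqrt(5)/2) = (-362 + (103/157 - 5/354))*(8 - 3*I*sqrt(5)/2) = (-362 + 35677/55578)*(8 - 3*I*sqrt(5)/2) = -20083559*(8 - 3*I*sqrt(5)/2)/55578 = -80334236/27789 + 20083559*I*sqrt(5)/37052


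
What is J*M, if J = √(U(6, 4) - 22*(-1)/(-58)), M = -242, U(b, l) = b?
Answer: -242*√4727/29 ≈ -573.73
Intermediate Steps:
J = √4727/29 (J = √(6 - 22*(-1)/(-58)) = √(6 + 22*(-1/58)) = √(6 - 11/29) = √(163/29) = √4727/29 ≈ 2.3708)
J*M = (√4727/29)*(-242) = -242*√4727/29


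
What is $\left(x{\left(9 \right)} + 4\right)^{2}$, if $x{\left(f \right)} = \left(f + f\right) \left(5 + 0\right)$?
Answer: $8836$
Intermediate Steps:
$x{\left(f \right)} = 10 f$ ($x{\left(f \right)} = 2 f 5 = 10 f$)
$\left(x{\left(9 \right)} + 4\right)^{2} = \left(10 \cdot 9 + 4\right)^{2} = \left(90 + 4\right)^{2} = 94^{2} = 8836$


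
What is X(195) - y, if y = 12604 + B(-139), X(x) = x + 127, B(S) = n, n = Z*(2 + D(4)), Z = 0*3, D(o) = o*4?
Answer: -12282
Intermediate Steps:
D(o) = 4*o
Z = 0
n = 0 (n = 0*(2 + 4*4) = 0*(2 + 16) = 0*18 = 0)
B(S) = 0
X(x) = 127 + x
y = 12604 (y = 12604 + 0 = 12604)
X(195) - y = (127 + 195) - 1*12604 = 322 - 12604 = -12282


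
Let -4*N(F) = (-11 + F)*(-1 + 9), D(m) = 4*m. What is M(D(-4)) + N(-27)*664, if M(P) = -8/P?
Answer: 100929/2 ≈ 50465.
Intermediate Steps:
N(F) = 22 - 2*F (N(F) = -(-11 + F)*(-1 + 9)/4 = -(-11 + F)*8/4 = -(-88 + 8*F)/4 = 22 - 2*F)
M(D(-4)) + N(-27)*664 = -8/(4*(-4)) + (22 - 2*(-27))*664 = -8/(-16) + (22 + 54)*664 = -8*(-1/16) + 76*664 = 1/2 + 50464 = 100929/2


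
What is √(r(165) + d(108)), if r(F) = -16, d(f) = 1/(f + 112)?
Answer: 3*I*√21505/110 ≈ 3.9994*I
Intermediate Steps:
d(f) = 1/(112 + f)
√(r(165) + d(108)) = √(-16 + 1/(112 + 108)) = √(-16 + 1/220) = √(-3519/220) = 3*I*√21505/110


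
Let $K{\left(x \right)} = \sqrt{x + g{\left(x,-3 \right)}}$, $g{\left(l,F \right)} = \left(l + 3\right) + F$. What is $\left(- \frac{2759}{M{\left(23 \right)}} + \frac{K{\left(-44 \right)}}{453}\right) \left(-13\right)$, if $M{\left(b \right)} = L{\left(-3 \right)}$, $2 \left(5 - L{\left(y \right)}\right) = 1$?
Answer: $\frac{71734}{9} - \frac{26 i \sqrt{22}}{453} \approx 7970.4 - 0.26921 i$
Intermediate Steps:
$L{\left(y \right)} = \frac{9}{2}$ ($L{\left(y \right)} = 5 - \frac{1}{2} = \frac{9}{2}$)
$M{\left(b \right)} = \frac{9}{2}$
$g{\left(l,F \right)} = 3 + F + l$ ($g{\left(l,F \right)} = \left(3 + l\right) + F = 3 + F + l$)
$K{\left(x \right)} = \sqrt{2} \sqrt{x}$ ($K{\left(x \right)} = \sqrt{x + \left(3 - 3 + x\right)} = \sqrt{x + x} = \sqrt{2 x} = \sqrt{2} \sqrt{x}$)
$\left(- \frac{2759}{M{\left(23 \right)}} + \frac{K{\left(-44 \right)}}{453}\right) \left(-13\right) = \left(- \frac{2759}{\frac{9}{2}} + \frac{\sqrt{2} \sqrt{-44}}{453}\right) \left(-13\right) = \left(\left(-2759\right) \frac{2}{9} + \sqrt{2} \cdot 2 i \sqrt{11} \cdot \frac{1}{453}\right) \left(-13\right) = \left(- \frac{5518}{9} + 2 i \sqrt{22} \cdot \frac{1}{453}\right) \left(-13\right) = \left(- \frac{5518}{9} + \frac{2 i \sqrt{22}}{453}\right) \left(-13\right) = \frac{71734}{9} - \frac{26 i \sqrt{22}}{453}$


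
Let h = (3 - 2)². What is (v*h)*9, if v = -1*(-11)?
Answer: 99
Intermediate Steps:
v = 11
h = 1 (h = 1² = 1)
(v*h)*9 = (11*1)*9 = 11*9 = 99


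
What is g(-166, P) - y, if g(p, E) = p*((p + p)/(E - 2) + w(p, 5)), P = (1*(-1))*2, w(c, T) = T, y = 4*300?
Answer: -15808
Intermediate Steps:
y = 1200
P = -2 (P = -1*2 = -2)
g(p, E) = p*(5 + 2*p/(-2 + E)) (g(p, E) = p*((p + p)/(E - 2) + 5) = p*((2*p)/(-2 + E) + 5) = p*(2*p/(-2 + E) + 5) = p*(5 + 2*p/(-2 + E)))
g(-166, P) - y = -166*(-10 + 2*(-166) + 5*(-2))/(-2 - 2) - 1*1200 = -166*(-10 - 332 - 10)/(-4) - 1200 = -166*(-1/4)*(-352) - 1200 = -14608 - 1200 = -15808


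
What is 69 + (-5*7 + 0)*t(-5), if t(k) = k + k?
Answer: 419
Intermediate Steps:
t(k) = 2*k
69 + (-5*7 + 0)*t(-5) = 69 + (-5*7 + 0)*(2*(-5)) = 69 + (-35 + 0)*(-10) = 69 - 35*(-10) = 69 + 350 = 419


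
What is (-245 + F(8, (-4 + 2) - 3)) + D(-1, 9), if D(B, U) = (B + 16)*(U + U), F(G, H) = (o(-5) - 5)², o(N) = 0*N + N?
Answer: 125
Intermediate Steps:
o(N) = N (o(N) = 0 + N = N)
F(G, H) = 100 (F(G, H) = (-5 - 5)² = (-10)² = 100)
D(B, U) = 2*U*(16 + B) (D(B, U) = (16 + B)*(2*U) = 2*U*(16 + B))
(-245 + F(8, (-4 + 2) - 3)) + D(-1, 9) = (-245 + 100) + 2*9*(16 - 1) = -145 + 2*9*15 = -145 + 270 = 125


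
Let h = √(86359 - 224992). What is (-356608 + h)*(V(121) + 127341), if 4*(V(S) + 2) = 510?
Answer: -45455573632 + 254933*I*√138633/2 ≈ -4.5456e+10 + 4.746e+7*I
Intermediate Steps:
h = I*√138633 (h = √(-138633) = I*√138633 ≈ 372.33*I)
V(S) = 251/2 (V(S) = -2 + (¼)*510 = -2 + 255/2 = 251/2)
(-356608 + h)*(V(121) + 127341) = (-356608 + I*√138633)*(251/2 + 127341) = (-356608 + I*√138633)*(254933/2) = -45455573632 + 254933*I*√138633/2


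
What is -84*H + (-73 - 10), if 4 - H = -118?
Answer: -10331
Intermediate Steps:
H = 122 (H = 4 - 1*(-118) = 4 + 118 = 122)
-84*H + (-73 - 10) = -84*122 + (-73 - 10) = -10248 - 83 = -10331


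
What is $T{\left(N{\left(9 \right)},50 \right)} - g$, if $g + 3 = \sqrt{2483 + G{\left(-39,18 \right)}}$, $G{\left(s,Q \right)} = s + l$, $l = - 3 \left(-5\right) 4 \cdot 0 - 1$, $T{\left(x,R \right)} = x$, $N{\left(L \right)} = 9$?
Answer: $12 - \sqrt{2443} \approx -37.427$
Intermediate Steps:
$l = -1$ ($l = - 3 \left(\left(-20\right) 0\right) - 1 = \left(-3\right) 0 - 1 = 0 - 1 = -1$)
$G{\left(s,Q \right)} = -1 + s$ ($G{\left(s,Q \right)} = s - 1 = -1 + s$)
$g = -3 + \sqrt{2443}$ ($g = -3 + \sqrt{2483 - 40} = -3 + \sqrt{2443} \approx 46.427$)
$T{\left(N{\left(9 \right)},50 \right)} - g = 9 - \left(-3 + \sqrt{2443}\right) = 9 + \left(3 - \sqrt{2443}\right) = 12 - \sqrt{2443}$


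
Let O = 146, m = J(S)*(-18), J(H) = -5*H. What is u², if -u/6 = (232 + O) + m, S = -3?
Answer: 419904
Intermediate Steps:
m = -270 (m = -5*(-3)*(-18) = 15*(-18) = -270)
u = -648 (u = -6*((232 + 146) - 270) = -6*(378 - 270) = -6*108 = -648)
u² = (-648)² = 419904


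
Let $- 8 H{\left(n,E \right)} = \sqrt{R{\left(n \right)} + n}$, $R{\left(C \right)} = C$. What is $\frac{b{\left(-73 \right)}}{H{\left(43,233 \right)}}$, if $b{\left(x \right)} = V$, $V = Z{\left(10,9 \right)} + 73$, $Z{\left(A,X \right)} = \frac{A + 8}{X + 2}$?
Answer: $- \frac{3284 \sqrt{86}}{473} \approx -64.386$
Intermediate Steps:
$Z{\left(A,X \right)} = \frac{8 + A}{2 + X}$
$H{\left(n,E \right)} = - \frac{\sqrt{2} \sqrt{n}}{8}$ ($H{\left(n,E \right)} = - \frac{\sqrt{n + n}}{8} = - \frac{\sqrt{2 n}}{8} = - \frac{\sqrt{2} \sqrt{n}}{8}$)
$V = \frac{821}{11}$ ($V = \frac{8 + 10}{2 + 9} + 73 = \frac{1}{11} \cdot 18 + 73 = \frac{18}{11} + 73 = \frac{821}{11} \approx 74.636$)
$b{\left(x \right)} = \frac{821}{11}$
$\frac{b{\left(-73 \right)}}{H{\left(43,233 \right)}} = \frac{821}{11 \left(- \frac{\sqrt{2} \sqrt{43}}{8}\right)} = \frac{821}{11 \left(- \frac{\sqrt{86}}{8}\right)} = \frac{821 \left(- \frac{4 \sqrt{86}}{43}\right)}{11} = - \frac{3284 \sqrt{86}}{473}$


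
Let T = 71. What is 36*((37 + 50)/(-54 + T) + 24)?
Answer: 17820/17 ≈ 1048.2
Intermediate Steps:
36*((37 + 50)/(-54 + T) + 24) = 36*((37 + 50)/(-54 + 71) + 24) = 36*(87/17 + 24) = 36*(495/17) = 17820/17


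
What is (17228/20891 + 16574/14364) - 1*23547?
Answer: -3532675292401/150039162 ≈ -23545.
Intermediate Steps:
(17228/20891 + 16574/14364) - 1*23547 = (17228*(1/20891) + 16574*(1/14364)) - 23547 = (17228/20891 + 8287/7182) - 23547 = 296855213/150039162 - 23547 = -3532675292401/150039162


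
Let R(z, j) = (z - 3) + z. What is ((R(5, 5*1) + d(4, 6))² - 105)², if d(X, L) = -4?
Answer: 9216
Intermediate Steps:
R(z, j) = -3 + 2*z (R(z, j) = (-3 + z) + z = -3 + 2*z)
((R(5, 5*1) + d(4, 6))² - 105)² = (((-3 + 2*5) - 4)² - 105)² = (((-3 + 10) - 4)² - 105)² = ((7 - 4)² - 105)² = (3² - 105)² = (9 - 105)² = (-96)² = 9216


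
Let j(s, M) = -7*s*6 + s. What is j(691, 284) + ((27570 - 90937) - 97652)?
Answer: -189350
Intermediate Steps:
j(s, M) = -41*s (j(s, M) = -42*s + s = -41*s)
j(691, 284) + ((27570 - 90937) - 97652) = -41*691 + ((27570 - 90937) - 97652) = -28331 + (-63367 - 97652) = -28331 - 161019 = -189350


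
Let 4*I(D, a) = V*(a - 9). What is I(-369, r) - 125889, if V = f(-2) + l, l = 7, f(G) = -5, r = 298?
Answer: -251489/2 ≈ -1.2574e+5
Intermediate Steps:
V = 2 (V = -5 + 7 = 2)
I(D, a) = -9/2 + a/2 (I(D, a) = (2*(a - 9))/4 = (2*(-9 + a))/4 = (-18 + 2*a)/4 = -9/2 + a/2)
I(-369, r) - 125889 = (-9/2 + (1/2)*298) - 125889 = (-9/2 + 149) - 125889 = 289/2 - 125889 = -251489/2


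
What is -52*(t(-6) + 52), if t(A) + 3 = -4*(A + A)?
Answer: -5044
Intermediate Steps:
t(A) = -3 - 8*A (t(A) = -3 - 4*(A + A) = -3 - 8*A)
-52*(t(-6) + 52) = -52*((-3 - 8*(-6)) + 52) = -52*((-3 + 48) + 52) = -52*(45 + 52) = -52*97 = -5044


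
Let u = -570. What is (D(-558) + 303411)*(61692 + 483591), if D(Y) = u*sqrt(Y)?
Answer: 165444860313 - 932433930*I*sqrt(62) ≈ 1.6544e+11 - 7.342e+9*I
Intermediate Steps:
D(Y) = -570*sqrt(Y)
(D(-558) + 303411)*(61692 + 483591) = (-1710*I*sqrt(62) + 303411)*(61692 + 483591) = (-1710*I*sqrt(62) + 303411)*545283 = (303411 - 1710*I*sqrt(62))*545283 = 165444860313 - 932433930*I*sqrt(62)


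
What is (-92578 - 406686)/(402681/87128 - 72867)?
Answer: 43499873792/6348353295 ≈ 6.8521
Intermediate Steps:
(-92578 - 406686)/(402681/87128 - 72867) = -499264/(402681*(1/87128) - 72867) = -499264/(402681/87128 - 72867) = -499264/(-6348353295/87128) = -499264*(-87128/6348353295) = 43499873792/6348353295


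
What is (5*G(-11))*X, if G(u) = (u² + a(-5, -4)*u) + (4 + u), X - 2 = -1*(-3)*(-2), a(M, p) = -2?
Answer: -2720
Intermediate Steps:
X = -4 (X = 2 - 1*(-3)*(-2) = 2 + 3*(-2) = 2 - 6 = -4)
G(u) = 4 + u² - u (G(u) = (u² - 2*u) + (4 + u) = 4 + u² - u)
(5*G(-11))*X = (5*(4 + (-11)² - 1*(-11)))*(-4) = (5*(4 + 121 + 11))*(-4) = (5*136)*(-4) = 680*(-4) = -2720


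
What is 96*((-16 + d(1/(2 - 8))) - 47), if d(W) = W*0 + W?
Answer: -6064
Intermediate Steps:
d(W) = W (d(W) = 0 + W = W)
96*((-16 + d(1/(2 - 8))) - 47) = 96*((-16 + 1/(2 - 8)) - 47) = 96*((-16 + 1/(-6)) - 47) = 96*((-16 - 1/6) - 47) = 96*(-97/6 - 47) = 96*(-379/6) = -6064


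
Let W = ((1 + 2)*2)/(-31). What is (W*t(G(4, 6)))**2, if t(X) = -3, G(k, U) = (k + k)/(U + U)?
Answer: 324/961 ≈ 0.33715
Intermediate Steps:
G(k, U) = k/U (G(k, U) = (2*k)/((2*U)) = (2*k)*(1/(2*U)) = k/U)
W = -6/31 (W = (3*2)*(-1/31) = 6*(-1/31) = -6/31 ≈ -0.19355)
(W*t(G(4, 6)))**2 = (-6/31*(-3))**2 = (18/31)**2 = 324/961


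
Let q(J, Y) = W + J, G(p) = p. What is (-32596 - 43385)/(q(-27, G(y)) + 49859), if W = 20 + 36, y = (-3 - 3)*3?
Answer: -75981/49888 ≈ -1.5230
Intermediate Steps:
y = -18 (y = -6*3 = -18)
W = 56
q(J, Y) = 56 + J
(-32596 - 43385)/(q(-27, G(y)) + 49859) = (-32596 - 43385)/((56 - 27) + 49859) = -75981/(29 + 49859) = -75981/49888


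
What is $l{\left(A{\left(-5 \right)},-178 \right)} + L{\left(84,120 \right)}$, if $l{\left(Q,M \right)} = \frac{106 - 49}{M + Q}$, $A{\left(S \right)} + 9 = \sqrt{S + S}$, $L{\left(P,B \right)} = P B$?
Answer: $\frac{18556719}{1841} - \frac{3 i \sqrt{10}}{1841} \approx 10080.0 - 0.0051531 i$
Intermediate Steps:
$L{\left(P,B \right)} = B P$
$A{\left(S \right)} = -9 + \sqrt{2} \sqrt{S}$ ($A{\left(S \right)} = -9 + \sqrt{S + S} = -9 + \sqrt{2 S} = -9 + \sqrt{2} \sqrt{S}$)
$l{\left(Q,M \right)} = \frac{57}{M + Q}$
$l{\left(A{\left(-5 \right)},-178 \right)} + L{\left(84,120 \right)} = \frac{57}{-178 - \left(9 - \sqrt{2} \sqrt{-5}\right)} + 120 \cdot 84 = \frac{57}{-178 - \left(9 - \sqrt{2} i \sqrt{5}\right)} + 10080 = \frac{57}{-178 - \left(9 - i \sqrt{10}\right)} + 10080 = \frac{57}{-187 + i \sqrt{10}} + 10080 = 10080 + \frac{57}{-187 + i \sqrt{10}}$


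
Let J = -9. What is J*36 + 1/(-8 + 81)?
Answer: -23651/73 ≈ -323.99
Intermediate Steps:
J*36 + 1/(-8 + 81) = -9*36 + 1/(-8 + 81) = -324 + 1/73 = -23651/73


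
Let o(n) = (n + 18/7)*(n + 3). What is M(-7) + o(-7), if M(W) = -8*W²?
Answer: -2620/7 ≈ -374.29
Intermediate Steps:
o(n) = (3 + n)*(18/7 + n) (o(n) = (n + 18*(⅐))*(3 + n) = (n + 18/7)*(3 + n) = (18/7 + n)*(3 + n) = (3 + n)*(18/7 + n))
M(-7) + o(-7) = -8*(-7)² + (54/7 + (-7)² + (39/7)*(-7)) = -8*49 + (54/7 + 49 - 39) = -392 + 124/7 = -2620/7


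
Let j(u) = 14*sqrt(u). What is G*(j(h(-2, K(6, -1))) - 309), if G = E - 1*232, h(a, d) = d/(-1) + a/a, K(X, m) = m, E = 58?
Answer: 53766 - 2436*sqrt(2) ≈ 50321.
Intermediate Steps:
h(a, d) = 1 - d (h(a, d) = d*(-1) + 1 = -d + 1 = 1 - d)
G = -174 (G = 58 - 1*232 = 58 - 232 = -174)
G*(j(h(-2, K(6, -1))) - 309) = -174*(14*sqrt(1 - 1*(-1)) - 309) = -174*(14*sqrt(1 + 1) - 309) = -174*(14*sqrt(2) - 309) = -174*(-309 + 14*sqrt(2)) = 53766 - 2436*sqrt(2)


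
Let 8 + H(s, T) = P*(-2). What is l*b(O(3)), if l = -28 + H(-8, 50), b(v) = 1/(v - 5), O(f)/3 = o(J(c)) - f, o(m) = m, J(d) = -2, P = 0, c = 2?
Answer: 9/5 ≈ 1.8000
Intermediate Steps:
H(s, T) = -8 (H(s, T) = -8 + 0*(-2) = -8 + 0 = -8)
O(f) = -6 - 3*f (O(f) = 3*(-2 - f) = -6 - 3*f)
b(v) = 1/(-5 + v)
l = -36 (l = -28 - 8 = -36)
l*b(O(3)) = -36/(-5 + (-6 - 3*3)) = -36/(-5 + (-6 - 9)) = -36/(-5 - 15) = -36/(-20) = -36*(-1/20) = 9/5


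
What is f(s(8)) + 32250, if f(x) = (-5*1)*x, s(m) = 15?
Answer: 32175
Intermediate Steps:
f(x) = -5*x
f(s(8)) + 32250 = -5*15 + 32250 = -75 + 32250 = 32175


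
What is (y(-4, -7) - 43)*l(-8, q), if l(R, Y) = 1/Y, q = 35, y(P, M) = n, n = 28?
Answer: -3/7 ≈ -0.42857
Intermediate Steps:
y(P, M) = 28
(y(-4, -7) - 43)*l(-8, q) = (28 - 43)/35 = -15*1/35 = -3/7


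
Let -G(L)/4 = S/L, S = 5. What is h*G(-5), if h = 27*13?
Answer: 1404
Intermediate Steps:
G(L) = -20/L
h = 351
h*G(-5) = 351*(-20/(-5)) = 351*(-20*(-⅕)) = 351*4 = 1404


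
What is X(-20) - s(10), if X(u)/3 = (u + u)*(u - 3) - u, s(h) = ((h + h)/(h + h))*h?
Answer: 2810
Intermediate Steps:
s(h) = h (s(h) = ((2*h)/((2*h)))*h = ((2*h)*(1/(2*h)))*h = 1*h = h)
X(u) = -3*u + 6*u*(-3 + u) (X(u) = 3*((u + u)*(u - 3) - u) = 3*((2*u)*(-3 + u) - u) = 3*(2*u*(-3 + u) - u) = 3*(-u + 2*u*(-3 + u)) = -3*u + 6*u*(-3 + u))
X(-20) - s(10) = 3*(-20)*(-7 + 2*(-20)) - 1*10 = 3*(-20)*(-7 - 40) - 10 = 3*(-20)*(-47) - 10 = 2820 - 10 = 2810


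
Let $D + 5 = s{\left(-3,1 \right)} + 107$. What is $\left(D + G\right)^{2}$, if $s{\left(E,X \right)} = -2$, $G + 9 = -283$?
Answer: $36864$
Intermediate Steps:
$G = -292$ ($G = -9 - 283 = -292$)
$D = 100$ ($D = -5 + \left(-2 + 107\right) = -5 + 105 = 100$)
$\left(D + G\right)^{2} = \left(100 - 292\right)^{2} = \left(-192\right)^{2} = 36864$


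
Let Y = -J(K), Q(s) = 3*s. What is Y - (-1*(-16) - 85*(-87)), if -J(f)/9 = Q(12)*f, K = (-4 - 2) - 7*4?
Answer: -18427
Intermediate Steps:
K = -34 (K = -6 - 28 = -34)
J(f) = -324*f (J(f) = -9*3*12*f = -324*f)
Y = -11016 (Y = -(-324)*(-34) = -1*11016 = -11016)
Y - (-1*(-16) - 85*(-87)) = -11016 - (-1*(-16) - 85*(-87)) = -11016 - (16 + 7395) = -11016 - 1*7411 = -11016 - 7411 = -18427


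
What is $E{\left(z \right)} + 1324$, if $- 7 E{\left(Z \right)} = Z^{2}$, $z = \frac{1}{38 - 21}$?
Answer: $\frac{2678451}{2023} \approx 1324.0$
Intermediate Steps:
$z = \frac{1}{17} \approx 0.058824$
$E{\left(Z \right)} = - \frac{Z^{2}}{7}$
$E{\left(z \right)} + 1324 = - \frac{1}{7 \cdot 289} + 1324 = \left(- \frac{1}{7}\right) \frac{1}{289} + 1324 = - \frac{1}{2023} + 1324 = \frac{2678451}{2023}$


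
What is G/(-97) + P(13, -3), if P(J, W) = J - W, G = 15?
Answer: 1537/97 ≈ 15.845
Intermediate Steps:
G/(-97) + P(13, -3) = 15/(-97) + (13 - 1*(-3)) = 15*(-1/97) + (13 + 3) = -15/97 + 16 = 1537/97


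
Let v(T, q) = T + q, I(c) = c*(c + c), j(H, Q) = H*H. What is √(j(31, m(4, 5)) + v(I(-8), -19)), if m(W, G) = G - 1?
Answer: √1070 ≈ 32.711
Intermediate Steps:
m(W, G) = -1 + G
j(H, Q) = H²
I(c) = 2*c² (I(c) = c*(2*c) = 2*c²)
√(j(31, m(4, 5)) + v(I(-8), -19)) = √(31² + (2*(-8)² - 19)) = √(961 + (2*64 - 19)) = √(961 + (128 - 19)) = √(961 + 109) = √1070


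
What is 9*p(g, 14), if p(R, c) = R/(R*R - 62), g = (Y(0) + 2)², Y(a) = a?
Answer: -18/23 ≈ -0.78261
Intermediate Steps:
g = 4 (g = (0 + 2)² = 2² = 4)
p(R, c) = R/(-62 + R²) (p(R, c) = R/(R² - 62) = R/(-62 + R²))
9*p(g, 14) = 9*(4/(-62 + 4²)) = 9*(4/(-62 + 16)) = 9*(4/(-46)) = 9*(4*(-1/46)) = 9*(-2/23) = -18/23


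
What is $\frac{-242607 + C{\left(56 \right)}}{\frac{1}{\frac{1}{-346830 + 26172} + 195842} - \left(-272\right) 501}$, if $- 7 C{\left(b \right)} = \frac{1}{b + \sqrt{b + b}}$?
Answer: $- \frac{5758946542371578645}{3234791884380151284} + \frac{62798304035 \sqrt{7}}{45287086381322117976} \approx -1.7803$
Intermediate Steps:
$C{\left(b \right)} = - \frac{1}{7 \left(b + \sqrt{2} \sqrt{b}\right)}$ ($C{\left(b \right)} = - \frac{1}{7 \left(b + \sqrt{b + b}\right)} = - \frac{1}{7 \left(b + \sqrt{2 b}\right)} = - \frac{1}{7 \left(b + \sqrt{2} \sqrt{b}\right)}$)
$\frac{-242607 + C{\left(56 \right)}}{\frac{1}{\frac{1}{-346830 + 26172} + 195842} - \left(-272\right) 501} = \frac{-242607 - \frac{1}{7 \cdot 56 + 7 \sqrt{2} \sqrt{56}}}{\frac{1}{\frac{1}{-346830 + 26172} + 195842} - \left(-272\right) 501} = \frac{-242607 - \frac{1}{392 + 7 \sqrt{2} \cdot 2 \sqrt{14}}}{\frac{1}{\frac{1}{-320658} + 195842} - -136272} = \frac{-242607 - \frac{1}{392 + 28 \sqrt{7}}}{\frac{1}{- \frac{1}{320658} + 195842} + 136272} = \frac{-242607 - \frac{1}{392 + 28 \sqrt{7}}}{\frac{1}{\frac{62798304035}{320658}} + 136272} = \frac{-242607 - \frac{1}{392 + 28 \sqrt{7}}}{\frac{320658}{62798304035} + 136272} = \frac{-242607 - \frac{1}{392 + 28 \sqrt{7}}}{\frac{8557650487778178}{62798304035}} = \left(-242607 - \frac{1}{392 + 28 \sqrt{7}}\right) \frac{62798304035}{8557650487778178} = - \frac{5078436049006415}{2852550162592726} - \frac{62798304035}{8557650487778178 \left(392 + 28 \sqrt{7}\right)}$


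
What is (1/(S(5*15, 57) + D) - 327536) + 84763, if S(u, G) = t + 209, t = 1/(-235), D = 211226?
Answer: -12062716431917/49687224 ≈ -2.4277e+5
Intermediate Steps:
t = -1/235 ≈ -0.0042553
S(u, G) = 49114/235 (S(u, G) = -1/235 + 209 = 49114/235)
(1/(S(5*15, 57) + D) - 327536) + 84763 = (1/(49114/235 + 211226) - 327536) + 84763 = (1/(49687224/235) - 327536) + 84763 = (235/49687224 - 327536) + 84763 = -16274354599829/49687224 + 84763 = -12062716431917/49687224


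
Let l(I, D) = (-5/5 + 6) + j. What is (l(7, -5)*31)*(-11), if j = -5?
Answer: 0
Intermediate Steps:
l(I, D) = 0 (l(I, D) = (-5/5 + 6) - 5 = (-5*⅕ + 6) - 5 = (-1 + 6) - 5 = 5 - 5 = 0)
(l(7, -5)*31)*(-11) = (0*31)*(-11) = 0*(-11) = 0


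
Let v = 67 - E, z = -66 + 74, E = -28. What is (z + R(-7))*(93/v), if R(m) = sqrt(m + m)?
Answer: 744/95 + 93*I*sqrt(14)/95 ≈ 7.8316 + 3.6629*I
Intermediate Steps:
R(m) = sqrt(2)*sqrt(m) (R(m) = sqrt(2*m) = sqrt(2)*sqrt(m))
z = 8
v = 95 (v = 67 - 1*(-28) = 67 + 28 = 95)
(z + R(-7))*(93/v) = (8 + sqrt(2)*sqrt(-7))*(93/95) = (8 + sqrt(2)*(I*sqrt(7)))*(93*(1/95)) = (8 + I*sqrt(14))*(93/95) = 744/95 + 93*I*sqrt(14)/95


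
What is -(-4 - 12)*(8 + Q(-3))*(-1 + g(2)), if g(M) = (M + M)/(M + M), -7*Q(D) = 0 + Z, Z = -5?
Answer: 0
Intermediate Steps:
Q(D) = 5/7 (Q(D) = -(0 - 5)/7 = -⅐*(-5) = 5/7)
g(M) = 1 (g(M) = (2*M)/((2*M)) = (2*M)*(1/(2*M)) = 1)
-(-4 - 12)*(8 + Q(-3))*(-1 + g(2)) = -(-4 - 12)*(8 + 5/7)*(-1 + 1) = -(-16)*(61/7)*0 = -(-16)*0 = -1*0 = 0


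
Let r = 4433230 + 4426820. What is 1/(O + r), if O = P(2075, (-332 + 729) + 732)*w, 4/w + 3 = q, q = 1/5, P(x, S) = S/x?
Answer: 2905/25738442992 ≈ 1.1287e-7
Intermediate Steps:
q = ⅕ ≈ 0.20000
w = -10/7 (w = 4/(-3 + ⅕) = 4/(-14/5) = 4*(-5/14) = -10/7 ≈ -1.4286)
r = 8860050
O = -2258/2905 (O = (((-332 + 729) + 732)/2075)*(-10/7) = ((397 + 732)*(1/2075))*(-10/7) = (1129*(1/2075))*(-10/7) = (1129/2075)*(-10/7) = -2258/2905 ≈ -0.77728)
1/(O + r) = 1/(-2258/2905 + 8860050) = 1/(25738442992/2905) = 2905/25738442992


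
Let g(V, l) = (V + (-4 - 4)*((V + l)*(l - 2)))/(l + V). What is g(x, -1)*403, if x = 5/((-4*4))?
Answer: 205127/21 ≈ 9768.0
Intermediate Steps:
x = -5/16 (x = 5/(-16) = 5*(-1/16) = -5/16 ≈ -0.31250)
g(V, l) = (V - 8*(-2 + l)*(V + l))/(V + l) (g(V, l) = (V - 8*(V + l)*(-2 + l))/(V + l) = (V - 8*(-2 + l)*(V + l))/(V + l))
g(x, -1)*403 = ((-8*(-1)² + 16*(-1) + 17*(-5/16) - 8*(-5/16)*(-1))/(-5/16 - 1))*403 = ((-8*1 - 16 - 85/16 - 5/2)/(-21/16))*403 = -16*(-8 - 16 - 85/16 - 5/2)/21*403 = -16/21*(-509/16)*403 = (509/21)*403 = 205127/21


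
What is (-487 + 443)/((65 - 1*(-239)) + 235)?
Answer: -4/49 ≈ -0.081633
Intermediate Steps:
(-487 + 443)/((65 - 1*(-239)) + 235) = -44/((65 + 239) + 235) = -44/(304 + 235) = -44/539 = -44*1/539 = -4/49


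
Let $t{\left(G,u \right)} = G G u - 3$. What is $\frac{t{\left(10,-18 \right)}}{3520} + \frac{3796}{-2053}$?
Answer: $- \frac{17063479}{7226560} \approx -2.3612$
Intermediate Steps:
$t{\left(G,u \right)} = -3 + u G^{2}$ ($t{\left(G,u \right)} = G^{2} u - 3 = u G^{2} - 3 = -3 + u G^{2}$)
$\frac{t{\left(10,-18 \right)}}{3520} + \frac{3796}{-2053} = \frac{-3 - 18 \cdot 10^{2}}{3520} + \frac{3796}{-2053} = \left(-3 - 1800\right) \frac{1}{3520} + 3796 \left(- \frac{1}{2053}\right) = \left(-3 - 1800\right) \frac{1}{3520} - \frac{3796}{2053} = \left(-1803\right) \frac{1}{3520} - \frac{3796}{2053} = - \frac{1803}{3520} - \frac{3796}{2053} = - \frac{17063479}{7226560}$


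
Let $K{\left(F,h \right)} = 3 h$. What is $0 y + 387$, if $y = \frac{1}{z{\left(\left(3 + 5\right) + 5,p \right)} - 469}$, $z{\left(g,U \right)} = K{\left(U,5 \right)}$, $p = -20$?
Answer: $387$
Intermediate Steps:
$z{\left(g,U \right)} = 15$ ($z{\left(g,U \right)} = 3 \cdot 5 = 15$)
$y = - \frac{1}{454}$ ($y = \frac{1}{15 - 469} = \frac{1}{-454} = - \frac{1}{454} \approx -0.0022026$)
$0 y + 387 = 0 \left(- \frac{1}{454}\right) + 387 = 0 + 387 = 387$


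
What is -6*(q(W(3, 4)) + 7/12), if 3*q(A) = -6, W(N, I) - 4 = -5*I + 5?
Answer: 17/2 ≈ 8.5000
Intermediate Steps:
W(N, I) = 9 - 5*I (W(N, I) = 4 + (-5*I + 5) = 4 + (5 - 5*I) = 9 - 5*I)
q(A) = -2 (q(A) = (⅓)*(-6) = -2)
-6*(q(W(3, 4)) + 7/12) = -6*(-2 + 7/12) = -6*(-17/12) = 17/2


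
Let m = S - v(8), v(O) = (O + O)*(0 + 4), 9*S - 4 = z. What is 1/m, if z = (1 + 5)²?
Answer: -9/536 ≈ -0.016791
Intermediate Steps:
z = 36 (z = 6² = 36)
S = 40/9 (S = 4/9 + (⅑)*36 = 4/9 + 4 = 40/9 ≈ 4.4444)
v(O) = 8*O (v(O) = (2*O)*4 = 8*O)
m = -536/9 (m = 40/9 - 8*8 = 40/9 - 1*64 = 40/9 - 64 = -536/9 ≈ -59.556)
1/m = 1/(-536/9) = -9/536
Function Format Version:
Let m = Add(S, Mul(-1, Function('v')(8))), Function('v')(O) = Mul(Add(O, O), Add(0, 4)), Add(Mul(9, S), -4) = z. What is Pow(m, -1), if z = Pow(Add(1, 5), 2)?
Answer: Rational(-9, 536) ≈ -0.016791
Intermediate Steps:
z = 36 (z = Pow(6, 2) = 36)
S = Rational(40, 9) (S = Add(Rational(4, 9), Mul(Rational(1, 9), 36)) = Add(Rational(4, 9), 4) = Rational(40, 9) ≈ 4.4444)
Function('v')(O) = Mul(8, O) (Function('v')(O) = Mul(Mul(2, O), 4) = Mul(8, O))
m = Rational(-536, 9) (m = Add(Rational(40, 9), Mul(-1, Mul(8, 8))) = Add(Rational(40, 9), Mul(-1, 64)) = Add(Rational(40, 9), -64) = Rational(-536, 9) ≈ -59.556)
Pow(m, -1) = Pow(Rational(-536, 9), -1) = Rational(-9, 536)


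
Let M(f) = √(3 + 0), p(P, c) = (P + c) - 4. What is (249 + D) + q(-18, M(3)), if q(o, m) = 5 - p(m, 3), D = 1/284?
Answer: 72421/284 - √3 ≈ 253.27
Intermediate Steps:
p(P, c) = -4 + P + c
M(f) = √3
D = 1/284 ≈ 0.0035211
q(o, m) = 6 - m (q(o, m) = 5 - (-4 + m + 3) = 5 - (-1 + m) = 5 + (1 - m) = 6 - m)
(249 + D) + q(-18, M(3)) = (249 + 1/284) + (6 - √3) = 70717/284 + (6 - √3) = 72421/284 - √3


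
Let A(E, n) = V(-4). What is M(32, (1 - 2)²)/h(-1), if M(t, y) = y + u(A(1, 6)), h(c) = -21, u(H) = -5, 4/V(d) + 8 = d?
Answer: 4/21 ≈ 0.19048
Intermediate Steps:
V(d) = 4/(-8 + d)
A(E, n) = -⅓ (A(E, n) = 4/(-8 - 4) = 4/(-12) = 4*(-1/12) = -⅓)
M(t, y) = -5 + y (M(t, y) = y - 5 = -5 + y)
M(32, (1 - 2)²)/h(-1) = (-5 + (1 - 2)²)/(-21) = (-5 + (-1)²)*(-1/21) = (-5 + 1)*(-1/21) = -4*(-1/21) = 4/21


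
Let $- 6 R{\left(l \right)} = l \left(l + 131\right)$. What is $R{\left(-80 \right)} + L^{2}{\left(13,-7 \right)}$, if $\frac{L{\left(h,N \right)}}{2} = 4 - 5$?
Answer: $684$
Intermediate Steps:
$L{\left(h,N \right)} = -2$ ($L{\left(h,N \right)} = 2 \left(4 - 5\right) = 2 \left(-1\right) = -2$)
$R{\left(l \right)} = - \frac{l \left(131 + l\right)}{6}$ ($R{\left(l \right)} = - \frac{l \left(l + 131\right)}{6} = - \frac{l \left(131 + l\right)}{6}$)
$R{\left(-80 \right)} + L^{2}{\left(13,-7 \right)} = \left(- \frac{1}{6}\right) \left(-80\right) \left(131 - 80\right) + \left(-2\right)^{2} = \left(- \frac{1}{6}\right) \left(-80\right) 51 + 4 = 680 + 4 = 684$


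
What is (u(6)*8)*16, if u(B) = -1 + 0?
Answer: -128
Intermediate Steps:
u(B) = -1
(u(6)*8)*16 = -1*8*16 = -8*16 = -128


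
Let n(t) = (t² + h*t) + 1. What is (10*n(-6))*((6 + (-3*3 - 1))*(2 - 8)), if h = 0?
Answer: 8880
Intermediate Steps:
n(t) = 1 + t² (n(t) = (t² + 0*t) + 1 = (t² + 0) + 1 = t² + 1 = 1 + t²)
(10*n(-6))*((6 + (-3*3 - 1))*(2 - 8)) = (10*(1 + (-6)²))*((6 + (-3*3 - 1))*(2 - 8)) = (10*(1 + 36))*((6 + (-9 - 1))*(-6)) = (10*37)*((6 - 10)*(-6)) = 370*(-4*(-6)) = 370*24 = 8880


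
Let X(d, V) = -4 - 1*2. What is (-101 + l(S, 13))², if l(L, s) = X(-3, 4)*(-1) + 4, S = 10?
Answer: 8281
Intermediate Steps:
X(d, V) = -6 (X(d, V) = -4 - 2 = -6)
l(L, s) = 10 (l(L, s) = -6*(-1) + 4 = 6 + 4 = 10)
(-101 + l(S, 13))² = (-101 + 10)² = (-91)² = 8281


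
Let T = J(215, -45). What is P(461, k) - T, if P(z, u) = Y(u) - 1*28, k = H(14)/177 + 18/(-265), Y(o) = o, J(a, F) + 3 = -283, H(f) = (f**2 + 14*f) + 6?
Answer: 12203774/46905 ≈ 260.18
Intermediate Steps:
H(f) = 6 + f**2 + 14*f
J(a, F) = -286 (J(a, F) = -3 - 283 = -286)
T = -286
k = 102284/46905 (k = (6 + 14**2 + 14*14)/177 + 18/(-265) = (6 + 196 + 196)*(1/177) + 18*(-1/265) = 398*(1/177) - 18/265 = 398/177 - 18/265 = 102284/46905 ≈ 2.1807)
P(z, u) = -28 + u (P(z, u) = u - 1*28 = u - 28 = -28 + u)
P(461, k) - T = (-28 + 102284/46905) - 1*(-286) = -1211056/46905 + 286 = 12203774/46905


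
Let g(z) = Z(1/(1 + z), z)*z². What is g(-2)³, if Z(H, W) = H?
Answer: -64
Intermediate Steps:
g(z) = z²/(1 + z)
g(-2)³ = ((-2)²/(1 - 2))³ = (4/(-1))³ = (4*(-1))³ = (-4)³ = -64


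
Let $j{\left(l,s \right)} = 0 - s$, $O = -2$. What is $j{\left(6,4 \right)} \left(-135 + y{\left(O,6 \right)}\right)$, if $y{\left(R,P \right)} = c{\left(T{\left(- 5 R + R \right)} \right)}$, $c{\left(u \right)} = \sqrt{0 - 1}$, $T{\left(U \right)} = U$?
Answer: $540 - 4 i \approx 540.0 - 4.0 i$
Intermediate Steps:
$c{\left(u \right)} = i$ ($c{\left(u \right)} = \sqrt{-1} = i$)
$y{\left(R,P \right)} = i$
$j{\left(l,s \right)} = - s$
$j{\left(6,4 \right)} \left(-135 + y{\left(O,6 \right)}\right) = \left(-1\right) 4 \left(-135 + i\right) = - 4 \left(-135 + i\right) = 540 - 4 i$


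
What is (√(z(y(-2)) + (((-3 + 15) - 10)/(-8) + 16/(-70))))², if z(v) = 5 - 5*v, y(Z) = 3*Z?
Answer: 4833/140 ≈ 34.521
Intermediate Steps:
(√(z(y(-2)) + (((-3 + 15) - 10)/(-8) + 16/(-70))))² = (√((5 - 15*(-2)) + (((-3 + 15) - 10)/(-8) + 16/(-70))))² = (√((5 - 5*(-6)) + ((12 - 10)*(-⅛) + 16*(-1/70))))² = (√((5 + 30) + (2*(-⅛) - 8/35)))² = (√(35 + (-¼ - 8/35)))² = (√(35 - 67/140))² = (√(4833/140))² = (3*√18795/70)² = 4833/140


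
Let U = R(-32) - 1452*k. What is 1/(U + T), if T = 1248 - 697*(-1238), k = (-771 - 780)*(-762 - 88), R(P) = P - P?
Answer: -1/1913380066 ≈ -5.2264e-10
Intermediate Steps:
R(P) = 0
k = 1318350 (k = -1551*(-850) = 1318350)
T = 864134 (T = 1248 + 862886 = 864134)
U = -1914244200 (U = 0 - 1452*1318350 = 0 - 1914244200 = -1914244200)
1/(U + T) = 1/(-1914244200 + 864134) = 1/(-1913380066) = -1/1913380066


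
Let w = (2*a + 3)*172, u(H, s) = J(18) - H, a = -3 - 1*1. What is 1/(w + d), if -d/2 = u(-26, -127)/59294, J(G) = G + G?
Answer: -29647/25496482 ≈ -0.0011628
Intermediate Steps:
a = -4 (a = -3 - 1 = -4)
J(G) = 2*G
u(H, s) = 36 - H (u(H, s) = 2*18 - H = 36 - H)
w = -860 (w = (2*(-4) + 3)*172 = (-8 + 3)*172 = -5*172 = -860)
d = -62/29647 (d = -2*(36 - 1*(-26))/59294 = -2*(36 + 26)/59294 = -124/59294 = -2*31/29647 = -62/29647 ≈ -0.0020913)
1/(w + d) = 1/(-860 - 62/29647) = 1/(-25496482/29647) = -29647/25496482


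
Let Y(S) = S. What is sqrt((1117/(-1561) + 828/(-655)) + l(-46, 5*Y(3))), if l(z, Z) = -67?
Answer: 2*I*sqrt(18028087085435)/1022455 ≈ 8.3054*I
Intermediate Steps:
sqrt((1117/(-1561) + 828/(-655)) + l(-46, 5*Y(3))) = sqrt((1117/(-1561) + 828/(-655)) - 67) = sqrt((1117*(-1/1561) + 828*(-1/655)) - 67) = sqrt((-1117/1561 - 828/655) - 67) = sqrt(-2024143/1022455 - 67) = sqrt(-70528628/1022455) = 2*I*sqrt(18028087085435)/1022455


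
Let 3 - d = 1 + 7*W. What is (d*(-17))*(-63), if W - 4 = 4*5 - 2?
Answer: -162792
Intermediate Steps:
W = 22 (W = 4 + (4*5 - 2) = 4 + (20 - 2) = 4 + 18 = 22)
d = -152 (d = 3 - (1 + 7*22) = 3 - (1 + 154) = 3 - 1*155 = 3 - 155 = -152)
(d*(-17))*(-63) = -152*(-17)*(-63) = 2584*(-63) = -162792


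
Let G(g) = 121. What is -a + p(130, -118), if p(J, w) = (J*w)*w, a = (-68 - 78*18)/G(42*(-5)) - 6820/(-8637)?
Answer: 1891726667684/1045077 ≈ 1.8101e+6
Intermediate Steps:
a = -11888444/1045077 (a = (-68 - 78*18)/121 - 6820/(-8637) = (-68 - 1404)*(1/121) - 6820*(-1/8637) = -1472*1/121 + 6820/8637 = -1472/121 + 6820/8637 = -11888444/1045077 ≈ -11.376)
p(J, w) = J*w²
-a + p(130, -118) = -1*(-11888444/1045077) + 130*(-118)² = 11888444/1045077 + 130*13924 = 11888444/1045077 + 1810120 = 1891726667684/1045077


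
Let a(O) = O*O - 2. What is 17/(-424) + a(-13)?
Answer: 70791/424 ≈ 166.96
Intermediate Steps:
a(O) = -2 + O² (a(O) = O² - 2 = -2 + O²)
17/(-424) + a(-13) = 17/(-424) + (-2 + (-13)²) = -1/424*17 + (-2 + 169) = -17/424 + 167 = 70791/424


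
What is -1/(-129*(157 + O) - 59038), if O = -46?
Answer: 1/73357 ≈ 1.3632e-5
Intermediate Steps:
-1/(-129*(157 + O) - 59038) = -1/(-129*(157 - 46) - 59038) = -1/(-129*111 - 59038) = -1/(-14319 - 59038) = -1/(-73357) = -1*(-1/73357) = 1/73357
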